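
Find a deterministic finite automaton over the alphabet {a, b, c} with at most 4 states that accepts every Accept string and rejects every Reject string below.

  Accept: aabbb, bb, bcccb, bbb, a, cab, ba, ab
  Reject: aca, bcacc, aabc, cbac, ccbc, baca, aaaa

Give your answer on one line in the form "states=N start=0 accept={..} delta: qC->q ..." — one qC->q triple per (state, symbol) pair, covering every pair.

states=3 start=0 accept={0,1} delta: 0a->1 0b->0 0c->1 1a->2 1b->0 1c->2 2a->2 2b->1 2c->1

Fold the examples into a partial DFA from state 0: repeatedly fix the first undefined (state, symbol) met by the shortest-then-alphabetical prefix, trying targets in increasing order and rejecting any under which an Accept and a Reject string meet in one state with the same remainder; add a state when all current targets are rejected. Accepting states are where Accept strings end.
a: 0a undefined. 0a->0: no, a/aaaa meet in 0. Open state 1: 0a->1.
b: 0b undefined. 0b->0: ok.
c: 0c undefined. 0c->0: no, bb/ccbc meet in 0. 0c->1: ok.
aa: 1a undefined. 1a->0: no, aabbb/aaaa meet in 0. 1a->1: no, a/aaaa meet in 1. Open state 2: 1a->2.
ab: 1b undefined. 1b->0: ok.
ac: 1c undefined. 1c->0: no, bb/cbac meet in 0. 1c->1: no, a/cbac meet in 1. 1c->2: ok.
aaa: 2a undefined. 2a->0: no, bb/aca meet in 0. 2a->1: no, a/aca meet in 1. 2a->2: ok.
aab: 2b undefined. 2b->0: no, a/aabc meet in 1. 2b->1: ok.
bcac: 2c undefined. 2c->0: no, a/bcacc meet in 1. 2c->1: ok.
All examples now run through 3 states with every (state, symbol) defined. Accept strings end in {0,1}, Reject strings end in {2}; accept={0,1}.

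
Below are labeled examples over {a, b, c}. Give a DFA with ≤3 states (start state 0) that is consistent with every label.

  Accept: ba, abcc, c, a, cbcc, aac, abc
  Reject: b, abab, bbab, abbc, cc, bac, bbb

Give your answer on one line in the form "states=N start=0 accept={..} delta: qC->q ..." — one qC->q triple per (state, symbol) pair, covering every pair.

State merging on the prefix tree: take the shortest (then alphabetical) example prefix whose next move is undefined and point that move at state 0, else 1, else 2, ...; a target is out if some Accept/Reject pair would then sit in one state with the same input left (inseparable). If every existing state is out, open a new one.
a: 0a undefined. 0a->0: ok.
b: 0b undefined. 0b->0: no, ba/b meet in 0. Open state 1: 0b->1.
c: 0c undefined. 0c->0: no, c/cc meet in 0. 0c->1: no, c/b meet in 1. Open state 2: 0c->2.
ba: 1a undefined. 1a->0: no, c/bac meet in 2. 1a->1: no, ba/b meet in 1. 1a->2: ok.
bb: 1b undefined. 1b->0: no, ba/abbc meet in 2. 1b->1: no, abc/abbc meet in 1 with "c" left. 1b->2: ok.
cb: 2b undefined. 2b->0: no, a/abab meet in 0. 2b->1: ok.
cc: 2c undefined. 2c->0: no, a/abbc meet in 0. 2c->1: ok.
abc: 1c undefined. 1c->0: ok.
bba: 2a undefined. 2a->0: ok.
All examples now run through 3 states with every (state, symbol) defined. Accept strings end in {0,2}, Reject strings end in {1}; accept={0,2}.

states=3 start=0 accept={0,2} delta: 0a->0 0b->1 0c->2 1a->2 1b->2 1c->0 2a->0 2b->1 2c->1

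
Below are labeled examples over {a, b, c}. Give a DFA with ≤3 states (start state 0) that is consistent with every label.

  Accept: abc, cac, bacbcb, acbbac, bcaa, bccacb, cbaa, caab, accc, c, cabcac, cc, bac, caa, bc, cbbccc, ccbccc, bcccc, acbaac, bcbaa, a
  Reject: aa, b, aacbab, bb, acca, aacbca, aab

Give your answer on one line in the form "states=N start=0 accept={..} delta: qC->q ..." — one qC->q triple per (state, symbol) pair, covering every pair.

states=2 start=0 accept={1} delta: 0a->1 0b->0 0c->1 1a->0 1b->1 1c->1

State merging on the prefix tree: take the shortest (then alphabetical) example prefix whose next move is undefined and point that move at state 0, else 1, else 2, ...; a target is out if some Accept/Reject pair would then sit in one state with the same input left (inseparable). If every existing state is out, open a new one.
a: 0a undefined. 0a->0: no, a/aa meet in 0. Open state 1: 0a->1.
b: 0b undefined. 0b->0: ok.
c: 0c undefined. 0c->0: no, bcaa/aa meet in 1 with "a" left. 0c->1: ok.
aa: 1a undefined. 1a->0: ok.
ab: 1b undefined. 1b->0: no, cbaa/aa meet in 0. 1b->1: ok.
ac: 1c undefined. 1c->0: no, abc/aa meet in 0. 1c->1: ok.
All examples now run through 2 states with every (state, symbol) defined. Accept strings end in {1}, Reject strings end in {0}; accept={1}.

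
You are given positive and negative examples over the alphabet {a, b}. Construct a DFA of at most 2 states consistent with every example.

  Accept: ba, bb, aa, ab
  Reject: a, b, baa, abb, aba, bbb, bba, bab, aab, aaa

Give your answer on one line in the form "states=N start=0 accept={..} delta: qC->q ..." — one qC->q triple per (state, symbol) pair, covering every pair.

states=2 start=0 accept={0} delta: 0a->1 0b->1 1a->0 1b->0

State merging on the prefix tree: take the shortest (then alphabetical) example prefix whose next move is undefined and point that move at state 0, else 1, else 2, ...; a target is out if some Accept/Reject pair would then sit in one state with the same input left (inseparable). If every existing state is out, open a new one.
a: 0a undefined. 0a->0: no, ba/aba meet in 0 with "ba" left. Open state 1: 0a->1.
b: 0b undefined. 0b->0: no, ba/a meet in 1. 0b->1: ok.
aa: 1a undefined. 1a->0: ok.
ab: 1b undefined. 1b->0: ok.
All examples now run through 2 states with every (state, symbol) defined. Accept strings end in {0}, Reject strings end in {1}; accept={0}.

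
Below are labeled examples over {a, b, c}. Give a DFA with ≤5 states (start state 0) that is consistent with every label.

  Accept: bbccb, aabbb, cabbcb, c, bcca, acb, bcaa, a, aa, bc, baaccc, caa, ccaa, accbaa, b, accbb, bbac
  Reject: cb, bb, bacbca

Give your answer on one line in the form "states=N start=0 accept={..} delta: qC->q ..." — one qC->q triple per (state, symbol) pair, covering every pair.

State merging on the prefix tree: take the shortest (then alphabetical) example prefix whose next move is undefined and point that move at state 0, else 1, else 2, ...; a target is out if some Accept/Reject pair would then sit in one state with the same input left (inseparable). If every existing state is out, open a new one.
a: 0a undefined. 0a->0: no, acb/cb meet in 0 with "cb" left. Open state 1: 0a->1.
b: 0b undefined. 0b->0: no, b/bb meet in 0. 0b->1: ok.
c: 0c undefined. 0c->0: no, a/cb meet in 1. 0c->1: ok.
aa: 1a undefined. 1a->0: ok.
ac: 1c undefined. 1c->0: ok.
bb: 1b undefined. 1b->0: no, cabbcb/cb meet in 0. 1b->1: no, bbccb/cb meet in 1. Open state 2: 1b->2.
bba: 2a undefined. 2a->0: ok.
bbc: 2c undefined. 2c->0: no, bbccb/cb meet in 2. 2c->1: no, cabbcb/cb meet in 2. 2c->2: no, bcca/bacbca meet in 0. Open state 3: 2c->3.
bbcc: 3c undefined. 3c->0: ok.
aabbb: 2b undefined. 2b->0: ok.
bacbca: 3a undefined. 3a->0: no, aabbb/bacbca meet in 0. 3a->1: no, bbccb/bacbca meet in 1. 3a->2: ok.
cabbcb: 3b undefined. 3b->0: ok.
All examples now run through 4 states with every (state, symbol) defined. Accept strings end in {0,1}, Reject strings end in {2}; accept={0,1}.

states=4 start=0 accept={0,1} delta: 0a->1 0b->1 0c->1 1a->0 1b->2 1c->0 2a->0 2b->0 2c->3 3a->2 3b->0 3c->0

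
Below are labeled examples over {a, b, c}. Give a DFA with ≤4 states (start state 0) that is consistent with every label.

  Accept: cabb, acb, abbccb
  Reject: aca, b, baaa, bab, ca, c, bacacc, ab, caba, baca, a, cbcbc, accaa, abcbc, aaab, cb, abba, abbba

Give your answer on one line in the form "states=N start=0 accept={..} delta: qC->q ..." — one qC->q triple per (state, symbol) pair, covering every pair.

Grow the machine one transition at a time. Run the examples from 0; the earliest place one falls off (shortest prefix, ties alphabetical) gets sent to the lowest-numbered state that keeps every Accept/Reject pair distinguishable — a pair clashes when both reach the same state with identical unread suffix — and to a fresh state only if none does.
a: 0a undefined. 0a->0: no, acb/cb meet in 0 with "cb" left. Open state 1: 0a->1.
b: 0b undefined. 0b->0: ok.
c: 0c undefined. 0c->0: ok.
aa: 1a undefined. 1a->0: ok.
ab: 1b undefined. 1b->0: no, cabb/b meet in 0. 1b->1: no, cabb/baaa meet in 1. Open state 2: 1b->2.
ac: 1c undefined. 1c->0: no, acb/b meet in 0. 1c->1: no, acb/bab meet in 2. 1c->2: ok.
abb: 2b undefined. 2b->0: no, cabb/b meet in 0. 2b->1: no, cabb/baaa meet in 1. 2b->2: no, cabb/bab meet in 2. Open state 3: 2b->3.
abc: 2c undefined. 2c->0: ok.
aca: 2a undefined. 2a->0: ok.
abba: 3a undefined. 3a->0: ok.
abbb: 3b undefined. 3b->0: ok.
abbc: 3c undefined. 3c->0: no, abbccb/aca meet in 0. 3c->1: ok.
All examples now run through 4 states with every (state, symbol) defined. Accept strings end in {3}, Reject strings end in {0,1,2}; accept={3}.

states=4 start=0 accept={3} delta: 0a->1 0b->0 0c->0 1a->0 1b->2 1c->2 2a->0 2b->3 2c->0 3a->0 3b->0 3c->1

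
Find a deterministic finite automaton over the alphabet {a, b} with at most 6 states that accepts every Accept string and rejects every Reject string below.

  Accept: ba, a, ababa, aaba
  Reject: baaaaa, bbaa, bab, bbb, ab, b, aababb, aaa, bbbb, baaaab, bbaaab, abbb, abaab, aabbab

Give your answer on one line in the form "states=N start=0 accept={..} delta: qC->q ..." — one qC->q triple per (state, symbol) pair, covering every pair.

states=3 start=0 accept={1} delta: 0a->1 0b->0 1a->2 1b->0 2a->0 2b->0

Fold the examples into a partial DFA from state 0: repeatedly fix the first undefined (state, symbol) met by the shortest-then-alphabetical prefix, trying targets in increasing order and rejecting any under which an Accept and a Reject string meet in one state with the same remainder; add a state when all current targets are rejected. Accepting states are where Accept strings end.
a: 0a undefined. 0a->0: no, a/aaa meet in 0. Open state 1: 0a->1.
b: 0b undefined. 0b->0: ok.
aa: 1a undefined. 1a->0: no, ba/baaaaa meet in 1. 1a->1: no, ba/baaaaa meet in 1. Open state 2: 1a->2.
ab: 1b undefined. 1b->0: ok.
aaa: 2a undefined. 2a->0: ok.
aab: 2b undefined. 2b->0: ok.
All examples now run through 3 states with every (state, symbol) defined. Accept strings end in {1}, Reject strings end in {0,2}; accept={1}.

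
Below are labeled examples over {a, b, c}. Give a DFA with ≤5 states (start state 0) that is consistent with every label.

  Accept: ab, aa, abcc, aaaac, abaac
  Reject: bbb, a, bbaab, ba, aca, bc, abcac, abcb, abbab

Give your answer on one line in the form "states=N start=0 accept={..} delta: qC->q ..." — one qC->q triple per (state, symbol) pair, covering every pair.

State merging on the prefix tree: take the shortest (then alphabetical) example prefix whose next move is undefined and point that move at state 0, else 1, else 2, ...; a target is out if some Accept/Reject pair would then sit in one state with the same input left (inseparable). If every existing state is out, open a new one.
a: 0a undefined. 0a->0: no, aa/a meet in 0. Open state 1: 0a->1.
b: 0b undefined. 0b->0: ok.
aa: 1a undefined. 1a->0: no, aa/bbb meet in 0. 1a->1: no, ab/bbaab meet in 1 with "b" left. Open state 2: 1a->2.
ab: 1b undefined. 1b->0: no, ab/bbb meet in 0. 1b->1: no, ab/a meet in 1. 1b->2: ok.
ac: 1c undefined. 1c->0: ok.
bc: 0c undefined. 0c->0: ok.
aaa: 2a undefined. 2a->0: no, aaaac/bbb meet in 0. 2a->1: ok.
abb: 2b undefined. 2b->0: no, ab/abbab meet in 2. 2b->1: ok.
abc: 2c undefined. 2c->0: no, abcc/bbb meet in 0. 2c->1: no, ab/abcb meet in 2. 2c->2: ok.
All examples now run through 3 states with every (state, symbol) defined. Accept strings end in {2}, Reject strings end in {0,1}; accept={2}.

states=3 start=0 accept={2} delta: 0a->1 0b->0 0c->0 1a->2 1b->2 1c->0 2a->1 2b->1 2c->2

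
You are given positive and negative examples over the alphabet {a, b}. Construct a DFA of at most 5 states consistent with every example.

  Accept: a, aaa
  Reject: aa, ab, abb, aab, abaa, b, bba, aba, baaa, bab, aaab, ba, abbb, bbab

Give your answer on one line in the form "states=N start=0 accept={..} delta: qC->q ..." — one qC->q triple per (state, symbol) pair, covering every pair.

Grow the machine one transition at a time. Run the examples from 0; the earliest place one falls off (shortest prefix, ties alphabetical) gets sent to the lowest-numbered state that keeps every Accept/Reject pair distinguishable — a pair clashes when both reach the same state with identical unread suffix — and to a fresh state only if none does.
a: 0a undefined. 0a->0: no, a/aa meet in 0. Open state 1: 0a->1.
b: 0b undefined. 0b->0: no, a/bba meet in 1. 0b->1: no, a/b meet in 1. Open state 2: 0b->2.
aa: 1a undefined. 1a->0: ok.
ab: 1b undefined. 1b->0: no, a/aba meet in 1. 1b->1: no, a/ab meet in 1. 1b->2: ok.
ba: 2a undefined. 2a->0: no, a/abaa meet in 1. 2a->1: no, a/aba meet in 1. 2a->2: ok.
bb: 2b undefined. 2b->0: no, a/bba meet in 1. 2b->1: no, a/abb meet in 1. 2b->2: ok.
All examples now run through 3 states with every (state, symbol) defined. Accept strings end in {1}, Reject strings end in {0,2}; accept={1}.

states=3 start=0 accept={1} delta: 0a->1 0b->2 1a->0 1b->2 2a->2 2b->2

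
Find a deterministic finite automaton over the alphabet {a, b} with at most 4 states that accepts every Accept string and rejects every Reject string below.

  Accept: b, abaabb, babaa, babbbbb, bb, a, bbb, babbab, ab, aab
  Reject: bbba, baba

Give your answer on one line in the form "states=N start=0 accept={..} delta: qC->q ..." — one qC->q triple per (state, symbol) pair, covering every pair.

states=4 start=0 accept={0,1,2} delta: 0a->0 0b->1 1a->1 1b->2 2a->3 2b->2 3a->0 3b->0

State merging on the prefix tree: take the shortest (then alphabetical) example prefix whose next move is undefined and point that move at state 0, else 1, else 2, ...; a target is out if some Accept/Reject pair would then sit in one state with the same input left (inseparable). If every existing state is out, open a new one.
a: 0a undefined. 0a->0: ok.
b: 0b undefined. 0b->0: no, b/bbba meet in 0. Open state 1: 0b->1.
ba: 1a undefined. 1a->0: no, babaa/baba meet in 0. 1a->1: ok.
bb: 1b undefined. 1b->0: no, b/bbba meet in 1. 1b->1: no, b/bbba meet in 1. Open state 2: 1b->2.
bbb: 2b undefined. 2b->0: no, abaabb/bbba meet in 0. 2b->1: no, b/bbba meet in 1. 2b->2: ok.
baba: 2a undefined. 2a->0: no, babaa/bbba meet in 0. 2a->1: no, b/bbba meet in 1. 2a->2: no, abaabb/bbba meet in 2. Open state 3: 2a->3.
babaa: 3a undefined. 3a->0: ok.
babbab: 3b undefined. 3b->0: ok.
All examples now run through 4 states with every (state, symbol) defined. Accept strings end in {0,1,2}, Reject strings end in {3}; accept={0,1,2}.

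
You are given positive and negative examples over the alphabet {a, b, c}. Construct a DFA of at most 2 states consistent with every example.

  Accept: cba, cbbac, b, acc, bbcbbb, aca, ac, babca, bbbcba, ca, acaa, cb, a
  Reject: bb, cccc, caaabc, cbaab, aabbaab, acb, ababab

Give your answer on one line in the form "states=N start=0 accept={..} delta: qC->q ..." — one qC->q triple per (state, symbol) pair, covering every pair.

states=2 start=0 accept={1} delta: 0a->1 0b->1 0c->0 1a->1 1b->0 1c->1

State merging on the prefix tree: take the shortest (then alphabetical) example prefix whose next move is undefined and point that move at state 0, else 1, else 2, ...; a target is out if some Accept/Reject pair would then sit in one state with the same input left (inseparable). If every existing state is out, open a new one.
a: 0a undefined. 0a->0: no, cb/acb meet in 0 with "cb" left. Open state 1: 0a->1.
b: 0b undefined. 0b->0: no, b/bb meet in 0. 0b->1: ok.
c: 0c undefined. 0c->0: ok.
aa: 1a undefined. 1a->0: no, cba/cccc meet in 0. 1a->1: ok.
ab: 1b undefined. 1b->0: ok.
ac: 1c undefined. 1c->0: no, cba/acb meet in 1. 1c->1: ok.
All examples now run through 2 states with every (state, symbol) defined. Accept strings end in {1}, Reject strings end in {0}; accept={1}.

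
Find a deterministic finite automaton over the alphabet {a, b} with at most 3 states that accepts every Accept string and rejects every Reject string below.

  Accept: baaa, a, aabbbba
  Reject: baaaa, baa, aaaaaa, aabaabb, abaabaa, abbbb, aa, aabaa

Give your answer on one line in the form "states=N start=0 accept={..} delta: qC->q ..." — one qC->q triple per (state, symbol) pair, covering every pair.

states=2 start=0 accept={1} delta: 0a->1 0b->0 1a->0 1b->0

Grow the machine one transition at a time. Run the examples from 0; the earliest place one falls off (shortest prefix, ties alphabetical) gets sent to the lowest-numbered state that keeps every Accept/Reject pair distinguishable — a pair clashes when both reach the same state with identical unread suffix — and to a fresh state only if none does.
a: 0a undefined. 0a->0: no, a/aaaaaa meet in 0. Open state 1: 0a->1.
b: 0b undefined. 0b->0: ok.
aa: 1a undefined. 1a->0: ok.
ab: 1b undefined. 1b->0: ok.
All examples now run through 2 states with every (state, symbol) defined. Accept strings end in {1}, Reject strings end in {0}; accept={1}.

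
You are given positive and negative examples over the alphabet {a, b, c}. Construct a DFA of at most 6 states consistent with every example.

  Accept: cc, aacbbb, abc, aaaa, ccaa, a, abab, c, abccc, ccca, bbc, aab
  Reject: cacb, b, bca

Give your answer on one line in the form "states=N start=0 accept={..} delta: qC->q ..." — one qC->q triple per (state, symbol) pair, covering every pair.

Grow the machine one transition at a time. Run the examples from 0; the earliest place one falls off (shortest prefix, ties alphabetical) gets sent to the lowest-numbered state that keeps every Accept/Reject pair distinguishable — a pair clashes when both reach the same state with identical unread suffix — and to a fresh state only if none does.
a: 0a undefined. 0a->0: no, aab/b meet in 0 with "b" left. Open state 1: 0a->1.
b: 0b undefined. 0b->0: ok.
c: 0c undefined. 0c->0: no, cc/b meet in 0. 0c->1: ok.
aa: 1a undefined. 1a->0: no, aaaa/b meet in 0. 1a->1: no, aaaa/bca meet in 1. Open state 2: 1a->2.
ab: 1b undefined. 1b->0: no, abab/b meet in 0. 1b->1: ok.
cc: 1c undefined. 1c->0: no, cc/b meet in 0. 1c->1: no, ccca/bca meet in 2. 1c->2: no, cc/bca meet in 2. Open state 3: 1c->3.
aaa: 2a undefined. 2a->0: ok.
aab: 2b undefined. 2b->0: no, abab/b meet in 0. 2b->1: ok.
aac: 2c undefined. 2c->0: no, aacbbb/cacb meet in 0. 2c->1: no, aacbbb/cacb meet in 1. 2c->2: no, aacbbb/cacb meet in 1. 2c->3: ok.
cca: 3a undefined. 3a->0: ok.
ccc: 3c undefined. 3c->0: ok.
aacb: 3b undefined. 3b->0: no, aacbbb/cacb meet in 0. 3b->1: no, aacbbb/cacb meet in 1. 3b->2: ok.
All examples now run through 4 states with every (state, symbol) defined. Accept strings end in {1,3}, Reject strings end in {0,2}; accept={1,3}.

states=4 start=0 accept={1,3} delta: 0a->1 0b->0 0c->1 1a->2 1b->1 1c->3 2a->0 2b->1 2c->3 3a->0 3b->2 3c->0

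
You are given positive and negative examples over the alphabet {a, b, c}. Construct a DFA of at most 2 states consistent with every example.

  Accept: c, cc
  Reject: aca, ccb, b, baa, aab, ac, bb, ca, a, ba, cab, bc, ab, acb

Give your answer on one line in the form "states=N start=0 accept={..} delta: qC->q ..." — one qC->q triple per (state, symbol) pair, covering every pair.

State merging on the prefix tree: take the shortest (then alphabetical) example prefix whose next move is undefined and point that move at state 0, else 1, else 2, ...; a target is out if some Accept/Reject pair would then sit in one state with the same input left (inseparable). If every existing state is out, open a new one.
a: 0a undefined. 0a->0: no, c/ac meet in 0 with "c" left. Open state 1: 0a->1.
b: 0b undefined. 0b->0: no, c/bc meet in 0 with "c" left. 0b->1: ok.
c: 0c undefined. 0c->0: ok.
aa: 1a undefined. 1a->0: no, c/ba meet in 0. 1a->1: ok.
ab: 1b undefined. 1b->0: no, c/aab meet in 0. 1b->1: ok.
ac: 1c undefined. 1c->0: no, c/ac meet in 0. 1c->1: ok.
All examples now run through 2 states with every (state, symbol) defined. Accept strings end in {0}, Reject strings end in {1}; accept={0}.

states=2 start=0 accept={0} delta: 0a->1 0b->1 0c->0 1a->1 1b->1 1c->1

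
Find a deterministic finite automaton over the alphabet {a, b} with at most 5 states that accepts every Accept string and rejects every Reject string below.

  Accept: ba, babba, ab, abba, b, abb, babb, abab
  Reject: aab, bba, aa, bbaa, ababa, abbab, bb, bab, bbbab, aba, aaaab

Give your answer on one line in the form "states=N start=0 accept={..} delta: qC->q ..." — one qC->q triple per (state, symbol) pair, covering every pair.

states=5 start=0 accept={0,2} delta: 0a->1 0b->2 1a->3 1b->0 2a->2 2b->4 3a->1 3b->1 4a->1 4b->2

Fold the examples into a partial DFA from state 0: repeatedly fix the first undefined (state, symbol) met by the shortest-then-alphabetical prefix, trying targets in increasing order and rejecting any under which an Accept and a Reject string meet in one state with the same remainder; add a state when all current targets are rejected. Accepting states are where Accept strings end.
a: 0a undefined. 0a->0: no, ba/aba meet in 0 with "ba" left. Open state 1: 0a->1.
b: 0b undefined. 0b->0: no, ba/bba meet in 1. 0b->1: no, ba/aa meet in 1 with "a" left. Open state 2: 0b->2.
aa: 1a undefined. 1a->0: no, b/aab meet in 2. 1a->1: no, ab/aab meet in 1 with "b" left. 1a->2: no, b/aa meet in 2. Open state 3: 1a->3.
ab: 1b undefined. 1b->0: ok.
ba: 2a undefined. 2a->0: no, babba/bba meet in 2 with "ba" left. 2a->1: no, ba/ababa meet in 1. 2a->2: ok.
bb: 2b undefined. 2b->0: no, ab/abbab meet in 0. 2b->1: no, babba/ababa meet in 1. 2b->2: no, ba/bba meet in 2. 2b->3: no, babb/aab meet in 3 with "b" left. Open state 4: 2b->4.
aaa: 3a undefined. 3a->0: no, ab/aaaab meet in 0. 3a->1: ok.
aab: 3b undefined. 3b->0: no, ab/aab meet in 0. 3b->1: ok.
bba: 4a undefined. 4a->0: no, ab/bba meet in 0. 4a->1: ok.
bbb: 4b undefined. 4b->0: no, babba/aab meet in 1. 4b->1: no, babba/aa meet in 3. 4b->2: ok.
All examples now run through 5 states with every (state, symbol) defined. Accept strings end in {0,2}, Reject strings end in {1,3,4}; accept={0,2}.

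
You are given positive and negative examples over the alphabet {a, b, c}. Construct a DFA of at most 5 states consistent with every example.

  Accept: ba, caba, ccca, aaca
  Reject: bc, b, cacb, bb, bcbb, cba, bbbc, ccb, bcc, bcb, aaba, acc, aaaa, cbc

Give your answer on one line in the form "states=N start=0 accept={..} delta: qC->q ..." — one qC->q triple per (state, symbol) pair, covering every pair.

Fold the examples into a partial DFA from state 0: repeatedly fix the first undefined (state, symbol) met by the shortest-then-alphabetical prefix, trying targets in increasing order and rejecting any under which an Accept and a Reject string meet in one state with the same remainder; add a state when all current targets are rejected. Accepting states are where Accept strings end.
a: 0a undefined. 0a->0: no, ba/aaba meet in 0 with "ba" left. Open state 1: 0a->1.
b: 0b undefined. 0b->0: ok.
c: 0c undefined. 0c->0: no, ba/cba meet in 1. 0c->1: no, ba/bc meet in 1. Open state 2: 0c->2.
aa: 1a undefined. 1a->0: no, ba/aaba meet in 1. 1a->1: no, ba/aaaa meet in 1. 1a->2: ok.
ac: 1c undefined. 1c->0: ok.
ca: 2a undefined. 2a->0: no, ba/aaaa meet in 1. 2a->1: ok.
cb: 2b undefined. 2b->0: no, ba/cba meet in 1. 2b->1: no, ba/bcb meet in 1. 2b->2: no, ba/cba meet in 1. Open state 3: 2b->3.
cc: 2c undefined. 2c->0: ok.
cab: 1b undefined. 1b->0: ok.
cba: 3a undefined. 3a->0: ok.
cbc: 3c undefined. 3c->0: ok.
bcbb: 3b undefined. 3b->0: ok.
All examples now run through 4 states with every (state, symbol) defined. Accept strings end in {1}, Reject strings end in {0,2,3}; accept={1}.

states=4 start=0 accept={1} delta: 0a->1 0b->0 0c->2 1a->2 1b->0 1c->0 2a->1 2b->3 2c->0 3a->0 3b->0 3c->0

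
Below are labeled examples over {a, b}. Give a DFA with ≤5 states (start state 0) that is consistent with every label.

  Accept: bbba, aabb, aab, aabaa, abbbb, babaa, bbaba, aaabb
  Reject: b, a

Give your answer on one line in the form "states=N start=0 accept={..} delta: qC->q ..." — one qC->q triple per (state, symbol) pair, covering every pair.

states=3 start=0 accept={2} delta: 0a->1 0b->1 1a->1 1b->2 2a->2 2b->2

Grow the machine one transition at a time. Run the examples from 0; the earliest place one falls off (shortest prefix, ties alphabetical) gets sent to the lowest-numbered state that keeps every Accept/Reject pair distinguishable — a pair clashes when both reach the same state with identical unread suffix — and to a fresh state only if none does.
a: 0a undefined. 0a->0: no, aab/b meet in 0 with "b" left. Open state 1: 0a->1.
b: 0b undefined. 0b->0: no, bbba/a meet in 1. 0b->1: ok.
aa: 1a undefined. 1a->0: no, aab/b meet in 1. 1a->1: ok.
ab: 1b undefined. 1b->0: no, bbba/b meet in 1. 1b->1: no, bbba/b meet in 1. Open state 2: 1b->2.
abb: 2b undefined. 2b->0: no, bbba/b meet in 1. 2b->1: no, bbba/b meet in 1. 2b->2: ok.
bba: 2a undefined. 2a->0: no, aabaa/b meet in 1. 2a->1: no, bbba/b meet in 1. 2a->2: ok.
All examples now run through 3 states with every (state, symbol) defined. Accept strings end in {2}, Reject strings end in {1}; accept={2}.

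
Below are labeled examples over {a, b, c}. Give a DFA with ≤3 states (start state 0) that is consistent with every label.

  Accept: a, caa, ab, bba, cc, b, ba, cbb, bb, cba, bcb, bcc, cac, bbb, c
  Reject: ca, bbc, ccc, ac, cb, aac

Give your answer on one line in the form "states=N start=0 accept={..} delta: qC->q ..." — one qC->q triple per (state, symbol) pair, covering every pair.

Grow the machine one transition at a time. Run the examples from 0; the earliest place one falls off (shortest prefix, ties alphabetical) gets sent to the lowest-numbered state that keeps every Accept/Reject pair distinguishable — a pair clashes when both reach the same state with identical unread suffix — and to a fresh state only if none does.
a: 0a undefined. 0a->0: no, c/ac meet in 0 with "c" left. Open state 1: 0a->1.
b: 0b undefined. 0b->0: no, bcb/cb meet in 0 with "cb" left. 0b->1: ok.
c: 0c undefined. 0c->0: no, a/ca meet in 1. 0c->1: no, ab/cb meet in 1 with "b" left. Open state 2: 0c->2.
aa: 1a undefined. 1a->0: no, c/aac meet in 2. 1a->1: ok.
ab: 1b undefined. 1b->0: no, c/bbc meet in 2. 1b->1: ok.
ac: 1c undefined. 1c->0: ok.
ca: 2a undefined. 2a->0: ok.
cb: 2b undefined. 2b->0: ok.
cc: 2c undefined. 2c->0: no, cc/ca meet in 0. 2c->1: ok.
All examples now run through 3 states with every (state, symbol) defined. Accept strings end in {1,2}, Reject strings end in {0}; accept={1,2}.

states=3 start=0 accept={1,2} delta: 0a->1 0b->1 0c->2 1a->1 1b->1 1c->0 2a->0 2b->0 2c->1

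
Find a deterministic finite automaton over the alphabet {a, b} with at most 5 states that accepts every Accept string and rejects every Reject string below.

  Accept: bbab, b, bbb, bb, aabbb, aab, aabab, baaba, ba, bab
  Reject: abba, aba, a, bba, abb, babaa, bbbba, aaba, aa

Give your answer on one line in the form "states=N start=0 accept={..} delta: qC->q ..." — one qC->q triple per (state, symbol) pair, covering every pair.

states=5 start=0 accept={0,2,3,4} delta: 0a->1 0b->2 1a->1 1b->3 2a->4 2b->0 3a->1 3b->1 4a->0 4b->0

Grow the machine one transition at a time. Run the examples from 0; the earliest place one falls off (shortest prefix, ties alphabetical) gets sent to the lowest-numbered state that keeps every Accept/Reject pair distinguishable — a pair clashes when both reach the same state with identical unread suffix — and to a fresh state only if none does.
a: 0a undefined. 0a->0: no, bb/abb meet in 0 with "bb" left. Open state 1: 0a->1.
b: 0b undefined. 0b->0: no, baaba/aaba meet in 1 with "aba" left. 0b->1: no, b/a meet in 1. Open state 2: 0b->2.
aa: 1a undefined. 1a->0: no, ba/aaba meet in 2 with "a" left. 1a->1: ok.
ab: 1b undefined. 1b->0: no, b/abb meet in 2. 1b->1: no, aabbb/abba meet in 1. 1b->2: no, bb/abb meet in 2 with "b" left. Open state 3: 1b->3.
ba: 2a undefined. 2a->0: no, baaba/aba meet in 3 with "a" left. 2a->1: no, baaba/aba meet in 3 with "a" left. 2a->2: no, baaba/bba meet in 2 with "ba" left. 2a->3: no, bab/abb meet in 3 with "b" left. Open state 4: 2a->4.
bb: 2b undefined. 2b->0: ok.
aba: 3a undefined. 3a->0: no, bb/aba meet in 0. 3a->1: ok.
abb: 3b undefined. 3b->0: no, bb/abb meet in 0. 3b->1: ok.
baa: 4a undefined. 4a->0: ok.
bab: 4b undefined. 4b->0: ok.
All examples now run through 5 states with every (state, symbol) defined. Accept strings end in {0,2,3,4}, Reject strings end in {1}; accept={0,2,3,4}.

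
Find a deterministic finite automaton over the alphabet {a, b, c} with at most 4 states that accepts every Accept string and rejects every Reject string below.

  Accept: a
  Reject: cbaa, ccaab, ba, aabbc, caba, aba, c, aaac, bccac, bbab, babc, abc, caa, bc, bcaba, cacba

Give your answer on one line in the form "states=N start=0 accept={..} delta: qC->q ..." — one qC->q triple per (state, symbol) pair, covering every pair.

Fold the examples into a partial DFA from state 0: repeatedly fix the first undefined (state, symbol) met by the shortest-then-alphabetical prefix, trying targets in increasing order and rejecting any under which an Accept and a Reject string meet in one state with the same remainder; add a state when all current targets are rejected. Accepting states are where Accept strings end.
a: 0a undefined. 0a->0: ok.
b: 0b undefined. 0b->0: no, a/ba meet in 0. Open state 1: 0b->1.
c: 0c undefined. 0c->0: no, a/c meet in 0. 0c->1: ok.
ba: 1a undefined. 1a->0: no, a/ba meet in 0. 1a->1: ok.
bb: 1b undefined. 1b->0: no, a/cbaa meet in 0. 1b->1: ok.
bc: 1c undefined. 1c->0: no, a/aabbc meet in 0. 1c->1: ok.
All examples now run through 2 states with every (state, symbol) defined. Accept strings end in {0}, Reject strings end in {1}; accept={0}.

states=2 start=0 accept={0} delta: 0a->0 0b->1 0c->1 1a->1 1b->1 1c->1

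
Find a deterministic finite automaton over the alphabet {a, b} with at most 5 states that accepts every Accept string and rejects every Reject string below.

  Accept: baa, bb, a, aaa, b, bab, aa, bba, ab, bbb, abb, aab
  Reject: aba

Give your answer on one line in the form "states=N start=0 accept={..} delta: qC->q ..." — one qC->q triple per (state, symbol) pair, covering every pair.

states=3 start=0 accept={0,1} delta: 0a->0 0b->1 1a->2 1b->0 2a->0 2b->0

Fold the examples into a partial DFA from state 0: repeatedly fix the first undefined (state, symbol) met by the shortest-then-alphabetical prefix, trying targets in increasing order and rejecting any under which an Accept and a Reject string meet in one state with the same remainder; add a state when all current targets are rejected. Accepting states are where Accept strings end.
a: 0a undefined. 0a->0: ok.
b: 0b undefined. 0b->0: no, baa/aba meet in 0. Open state 1: 0b->1.
ba: 1a undefined. 1a->0: no, baa/aba meet in 0. 1a->1: no, baa/aba meet in 1. Open state 2: 1a->2.
bb: 1b undefined. 1b->0: ok.
baa: 2a undefined. 2a->0: ok.
bab: 2b undefined. 2b->0: ok.
All examples now run through 3 states with every (state, symbol) defined. Accept strings end in {0,1}, Reject strings end in {2}; accept={0,1}.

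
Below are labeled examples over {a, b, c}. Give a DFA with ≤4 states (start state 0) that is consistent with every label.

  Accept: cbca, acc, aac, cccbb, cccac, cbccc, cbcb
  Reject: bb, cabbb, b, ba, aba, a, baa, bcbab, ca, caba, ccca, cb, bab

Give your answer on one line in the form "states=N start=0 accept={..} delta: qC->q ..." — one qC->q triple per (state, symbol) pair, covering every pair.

states=4 start=0 accept={1} delta: 0a->0 0b->0 0c->1 1a->0 1b->2 1c->1 2a->0 2b->1 2c->3 3a->1 3b->1 3c->0

Grow the machine one transition at a time. Run the examples from 0; the earliest place one falls off (shortest prefix, ties alphabetical) gets sent to the lowest-numbered state that keeps every Accept/Reject pair distinguishable — a pair clashes when both reach the same state with identical unread suffix — and to a fresh state only if none does.
a: 0a undefined. 0a->0: ok.
b: 0b undefined. 0b->0: ok.
c: 0c undefined. 0c->0: no, cbca/bb meet in 0. Open state 1: 0c->1.
ca: 1a undefined. 1a->0: ok.
cb: 1b undefined. 1b->0: no, cbca/bb meet in 0. 1b->1: no, aac/cb meet in 1. Open state 2: 1b->2.
cc: 1c undefined. 1c->0: no, acc/bb meet in 0. 1c->1: ok.
cbc: 2c undefined. 2c->0: no, cbca/bb meet in 0. 2c->1: no, cbca/bb meet in 0. 2c->2: no, cbccc/cb meet in 2. Open state 3: 2c->3.
bcba: 2a undefined. 2a->0: ok.
cbca: 3a undefined. 3a->0: no, cbca/bb meet in 0. 3a->1: ok.
cbcb: 3b undefined. 3b->0: no, cbcb/bb meet in 0. 3b->1: ok.
cbcc: 3c undefined. 3c->0: ok.
cccbb: 2b undefined. 2b->0: no, cccbb/bb meet in 0. 2b->1: ok.
All examples now run through 4 states with every (state, symbol) defined. Accept strings end in {1}, Reject strings end in {0,2}; accept={1}.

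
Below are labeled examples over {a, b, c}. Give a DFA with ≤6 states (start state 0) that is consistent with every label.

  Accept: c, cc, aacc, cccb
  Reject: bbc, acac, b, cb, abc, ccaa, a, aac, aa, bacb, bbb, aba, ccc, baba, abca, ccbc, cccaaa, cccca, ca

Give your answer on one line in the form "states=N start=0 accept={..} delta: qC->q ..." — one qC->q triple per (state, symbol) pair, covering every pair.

Grow the machine one transition at a time. Run the examples from 0; the earliest place one falls off (shortest prefix, ties alphabetical) gets sent to the lowest-numbered state that keeps every Accept/Reject pair distinguishable — a pair clashes when both reach the same state with identical unread suffix — and to a fresh state only if none does.
a: 0a undefined. 0a->0: no, c/aac meet in 0 with "c" left. Open state 1: 0a->1.
b: 0b undefined. 0b->0: no, c/bbc meet in 0 with "c" left. 0b->1: ok.
c: 0c undefined. 0c->0: no, c/ccc meet in 0. 0c->1: no, c/b meet in 1. Open state 2: 0c->2.
aa: 1a undefined. 1a->0: no, c/aac meet in 2. 1a->1: ok.
ab: 1b undefined. 1b->0: no, c/bbc meet in 2. 1b->1: ok.
ac: 1c undefined. 1c->0: ok.
ca: 2a undefined. 2a->0: ok.
cb: 2b undefined. 2b->0: ok.
cc: 2c undefined. 2c->0: no, c/ccc meet in 2. 2c->1: no, cc/b meet in 1. 2c->2: no, c/ccc meet in 2. Open state 3: 2c->3.
cca: 3a undefined. 3a->0: ok.
ccb: 3b undefined. 3b->0: no, c/ccbc meet in 2. 3b->1: ok.
ccc: 3c undefined. 3c->0: no, cccb/b meet in 1. 3c->1: no, cccb/b meet in 1. 3c->2: no, c/ccc meet in 2. 3c->3: no, cc/ccc meet in 3. Open state 4: 3c->4.
ccca: 4a undefined. 4a->0: ok.
cccb: 4b undefined. 4b->0: no, cccb/bbc meet in 0. 4b->1: no, cccb/b meet in 1. 4b->2: ok.
cccc: 4c undefined. 4c->0: ok.
All examples now run through 5 states with every (state, symbol) defined. Accept strings end in {2,3}, Reject strings end in {0,1,4}; accept={2,3}.

states=5 start=0 accept={2,3} delta: 0a->1 0b->1 0c->2 1a->1 1b->1 1c->0 2a->0 2b->0 2c->3 3a->0 3b->1 3c->4 4a->0 4b->2 4c->0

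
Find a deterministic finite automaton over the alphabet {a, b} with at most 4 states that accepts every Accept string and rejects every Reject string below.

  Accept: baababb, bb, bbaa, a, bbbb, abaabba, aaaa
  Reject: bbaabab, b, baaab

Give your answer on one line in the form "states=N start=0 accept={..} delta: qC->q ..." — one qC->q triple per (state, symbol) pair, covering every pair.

Fold the examples into a partial DFA from state 0: repeatedly fix the first undefined (state, symbol) met by the shortest-then-alphabetical prefix, trying targets in increasing order and rejecting any under which an Accept and a Reject string meet in one state with the same remainder; add a state when all current targets are rejected. Accepting states are where Accept strings end.
a: 0a undefined. 0a->0: ok.
b: 0b undefined. 0b->0: no, baababb/bbaabab meet in 0. Open state 1: 0b->1.
ba: 1a undefined. 1a->0: ok.
bb: 1b undefined. 1b->0: ok.
All examples now run through 2 states with every (state, symbol) defined. Accept strings end in {0}, Reject strings end in {1}; accept={0}.

states=2 start=0 accept={0} delta: 0a->0 0b->1 1a->0 1b->0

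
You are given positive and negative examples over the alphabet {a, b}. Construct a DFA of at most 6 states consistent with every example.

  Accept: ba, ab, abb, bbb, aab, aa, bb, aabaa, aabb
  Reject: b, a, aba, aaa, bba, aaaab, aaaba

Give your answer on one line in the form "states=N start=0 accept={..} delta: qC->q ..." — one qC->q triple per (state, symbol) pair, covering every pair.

Grow the machine one transition at a time. Run the examples from 0; the earliest place one falls off (shortest prefix, ties alphabetical) gets sent to the lowest-numbered state that keeps every Accept/Reject pair distinguishable — a pair clashes when both reach the same state with identical unread suffix — and to a fresh state only if none does.
a: 0a undefined. 0a->0: no, ba/aba meet in 0 with "ba" left. Open state 1: 0a->1.
b: 0b undefined. 0b->0: no, ba/a meet in 1. 0b->1: ok.
aa: 1a undefined. 1a->0: no, aab/b meet in 1. 1a->1: no, ba/b meet in 1. Open state 2: 1a->2.
ab: 1b undefined. 1b->0: no, abb/b meet in 1. 1b->1: no, ba/aba meet in 2. 1b->2: ok.
aaa: 2a undefined. 2a->0: no, ba/aaaab meet in 2. 2a->1: no, abb/aaaab meet in 2 with "b" left. 2a->2: no, ba/aba meet in 2. Open state 3: 2a->3.
aab: 2b undefined. 2b->0: no, aabb/b meet in 1. 2b->1: no, abb/b meet in 1. 2b->2: ok.
aaaa: 3a undefined. 3a->0: ok.
aaab: 3b undefined. 3b->0: ok.
All examples now run through 4 states with every (state, symbol) defined. Accept strings end in {0,2}, Reject strings end in {1,3}; accept={0,2}.

states=4 start=0 accept={0,2} delta: 0a->1 0b->1 1a->2 1b->2 2a->3 2b->2 3a->0 3b->0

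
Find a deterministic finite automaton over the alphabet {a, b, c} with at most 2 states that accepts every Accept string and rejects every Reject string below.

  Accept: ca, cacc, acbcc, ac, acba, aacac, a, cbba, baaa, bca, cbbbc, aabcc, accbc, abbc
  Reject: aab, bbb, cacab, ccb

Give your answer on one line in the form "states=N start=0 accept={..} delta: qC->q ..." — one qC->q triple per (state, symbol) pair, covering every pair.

states=2 start=0 accept={0} delta: 0a->0 0b->1 0c->0 1a->0 1b->0 1c->0

Grow the machine one transition at a time. Run the examples from 0; the earliest place one falls off (shortest prefix, ties alphabetical) gets sent to the lowest-numbered state that keeps every Accept/Reject pair distinguishable — a pair clashes when both reach the same state with identical unread suffix — and to a fresh state only if none does.
a: 0a undefined. 0a->0: ok.
b: 0b undefined. 0b->0: no, a/aab meet in 0. Open state 1: 0b->1.
c: 0c undefined. 0c->0: ok.
ba: 1a undefined. 1a->0: ok.
bb: 1b undefined. 1b->0: ok.
bc: 1c undefined. 1c->0: ok.
All examples now run through 2 states with every (state, symbol) defined. Accept strings end in {0}, Reject strings end in {1}; accept={0}.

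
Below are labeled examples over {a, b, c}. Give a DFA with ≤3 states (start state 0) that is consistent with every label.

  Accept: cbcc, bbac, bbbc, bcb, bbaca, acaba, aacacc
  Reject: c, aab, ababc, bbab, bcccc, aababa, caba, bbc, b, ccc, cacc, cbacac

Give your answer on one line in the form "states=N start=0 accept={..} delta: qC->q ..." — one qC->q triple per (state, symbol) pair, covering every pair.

states=3 start=0 accept={2} delta: 0a->1 0b->1 0c->1 1a->1 1b->0 1c->2 2a->2 2b->2 2c->1

Grow the machine one transition at a time. Run the examples from 0; the earliest place one falls off (shortest prefix, ties alphabetical) gets sent to the lowest-numbered state that keeps every Accept/Reject pair distinguishable — a pair clashes when both reach the same state with identical unread suffix — and to a fresh state only if none does.
a: 0a undefined. 0a->0: no, acaba/caba meet in 0 with "caba" left. Open state 1: 0a->1.
b: 0b undefined. 0b->0: no, bbbc/c meet in 0 with "c" left. 0b->1: ok.
c: 0c undefined. 0c->0: no, cbcc/cacc meet in 1 with "cc" left. 0c->1: ok.
aa: 1a undefined. 1a->0: no, aacacc/cacc meet in 1 with "c" left. 1a->1: ok.
ab: 1b undefined. 1b->0: ok.
ac: 1c undefined. 1c->0: no, cbcc/aab meet in 0. 1c->1: no, cbcc/c meet in 1. Open state 2: 1c->2.
aca: 2a undefined. 2a->0: no, bbaca/aab meet in 0. 2a->1: no, cbcc/cbacac meet in 2. 2a->2: ok.
bcb: 2b undefined. 2b->0: no, bcb/aab meet in 0. 2b->1: no, bcb/c meet in 1. 2b->2: ok.
bcc: 2c undefined. 2c->0: no, cbcc/bcccc meet in 2. 2c->1: ok.
All examples now run through 3 states with every (state, symbol) defined. Accept strings end in {2}, Reject strings end in {0,1}; accept={2}.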